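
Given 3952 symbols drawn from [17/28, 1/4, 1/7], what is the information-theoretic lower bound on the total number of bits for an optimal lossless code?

Entropy H = 1.3381 bits/symbol
Minimum bits = H × n = 1.3381 × 3952
= 5288.28 bits


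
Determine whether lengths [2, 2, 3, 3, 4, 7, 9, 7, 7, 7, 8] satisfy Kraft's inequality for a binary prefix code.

Kraft inequality: Σ 2^(-l_i) ≤ 1 for prefix-free code
Calculating: 2^(-2) + 2^(-2) + 2^(-3) + 2^(-3) + 2^(-4) + 2^(-7) + 2^(-9) + 2^(-7) + 2^(-7) + 2^(-7) + 2^(-8)
= 0.25 + 0.25 + 0.125 + 0.125 + 0.0625 + 0.0078125 + 0.001953125 + 0.0078125 + 0.0078125 + 0.0078125 + 0.00390625
= 0.8496
Since 0.8496 ≤ 1, prefix-free code exists


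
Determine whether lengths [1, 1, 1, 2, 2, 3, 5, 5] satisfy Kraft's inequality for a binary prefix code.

Kraft inequality: Σ 2^(-l_i) ≤ 1 for prefix-free code
Calculating: 2^(-1) + 2^(-1) + 2^(-1) + 2^(-2) + 2^(-2) + 2^(-3) + 2^(-5) + 2^(-5)
= 0.5 + 0.5 + 0.5 + 0.25 + 0.25 + 0.125 + 0.03125 + 0.03125
= 2.1875
Since 2.1875 > 1, prefix-free code does not exist


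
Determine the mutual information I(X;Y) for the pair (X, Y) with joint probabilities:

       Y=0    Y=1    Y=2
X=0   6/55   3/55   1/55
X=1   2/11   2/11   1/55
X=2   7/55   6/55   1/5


H(X) = 1.4996, H(Y) = 1.5476, H(X,Y) = 2.8738
I(X;Y) = H(X) + H(Y) - H(X,Y) = 0.1734 bits


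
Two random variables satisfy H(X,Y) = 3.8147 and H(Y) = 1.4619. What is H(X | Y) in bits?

Chain rule: H(X,Y) = H(X|Y) + H(Y)
H(X|Y) = H(X,Y) - H(Y) = 3.8147 - 1.4619 = 2.3528 bits


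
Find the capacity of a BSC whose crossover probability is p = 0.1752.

For BSC with error probability p:
C = 1 - H(p) where H(p) is binary entropy
H(0.1752) = -0.1752 × log₂(0.1752) - 0.8248 × log₂(0.8248)
H(p) = 0.6695
C = 1 - 0.6695 = 0.3305 bits/use


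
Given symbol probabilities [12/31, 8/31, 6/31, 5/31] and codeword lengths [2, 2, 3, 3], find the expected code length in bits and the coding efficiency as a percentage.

Average length L = Σ p_i × l_i = 2.3548 bits
Entropy H = 1.9175 bits
Efficiency η = H/L × 100% = 81.43%


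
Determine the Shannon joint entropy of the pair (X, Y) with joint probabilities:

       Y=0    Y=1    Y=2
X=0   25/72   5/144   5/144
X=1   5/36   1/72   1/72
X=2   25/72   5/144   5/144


H(X,Y) = -Σ p(x,y) log₂ p(x,y)
  p(0,0)=25/72: -0.3472 × log₂(0.3472) = 0.5299
  p(0,1)=5/144: -0.0347 × log₂(0.0347) = 0.1683
  p(0,2)=5/144: -0.0347 × log₂(0.0347) = 0.1683
  p(1,0)=5/36: -0.1389 × log₂(0.1389) = 0.3956
  p(1,1)=1/72: -0.0139 × log₂(0.0139) = 0.0857
  p(1,2)=1/72: -0.0139 × log₂(0.0139) = 0.0857
  p(2,0)=25/72: -0.3472 × log₂(0.3472) = 0.5299
  p(2,1)=5/144: -0.0347 × log₂(0.0347) = 0.1683
  p(2,2)=5/144: -0.0347 × log₂(0.0347) = 0.1683
H(X,Y) = 2.3000 bits


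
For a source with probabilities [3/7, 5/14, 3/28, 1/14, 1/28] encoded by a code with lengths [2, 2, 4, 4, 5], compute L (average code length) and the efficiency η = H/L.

Average length L = Σ p_i × l_i = 2.4643 bits
Entropy H = 1.8433 bits
Efficiency η = H/L × 100% = 74.80%


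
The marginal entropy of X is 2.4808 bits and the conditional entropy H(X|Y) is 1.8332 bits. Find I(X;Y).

I(X;Y) = H(X) - H(X|Y)
I(X;Y) = 2.4808 - 1.8332 = 0.6476 bits


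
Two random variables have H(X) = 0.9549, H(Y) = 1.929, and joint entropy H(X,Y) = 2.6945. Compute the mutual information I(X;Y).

I(X;Y) = H(X) + H(Y) - H(X,Y)
I(X;Y) = 0.9549 + 1.929 - 2.6945 = 0.1894 bits


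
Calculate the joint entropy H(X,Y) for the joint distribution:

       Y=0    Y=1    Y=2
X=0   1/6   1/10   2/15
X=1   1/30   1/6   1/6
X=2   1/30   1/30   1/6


H(X,Y) = -Σ p(x,y) log₂ p(x,y)
  p(0,0)=1/6: -0.1667 × log₂(0.1667) = 0.4308
  p(0,1)=1/10: -0.1000 × log₂(0.1000) = 0.3322
  p(0,2)=2/15: -0.1333 × log₂(0.1333) = 0.3876
  p(1,0)=1/30: -0.0333 × log₂(0.0333) = 0.1636
  p(1,1)=1/6: -0.1667 × log₂(0.1667) = 0.4308
  p(1,2)=1/6: -0.1667 × log₂(0.1667) = 0.4308
  p(2,0)=1/30: -0.0333 × log₂(0.0333) = 0.1636
  p(2,1)=1/30: -0.0333 × log₂(0.0333) = 0.1636
  p(2,2)=1/6: -0.1667 × log₂(0.1667) = 0.4308
H(X,Y) = 2.9338 bits


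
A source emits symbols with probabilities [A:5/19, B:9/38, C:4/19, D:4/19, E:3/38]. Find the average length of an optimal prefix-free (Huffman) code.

Huffman tree construction:
Combine smallest probabilities repeatedly
Resulting codes:
  A: 10 (length 2)
  B: 01 (length 2)
  C: 111 (length 3)
  D: 00 (length 2)
  E: 110 (length 3)
Average length = Σ p(s) × length(s) = 2.2895 bits


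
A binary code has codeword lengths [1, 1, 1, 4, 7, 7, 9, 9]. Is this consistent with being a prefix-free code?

Kraft inequality: Σ 2^(-l_i) ≤ 1 for prefix-free code
Calculating: 2^(-1) + 2^(-1) + 2^(-1) + 2^(-4) + 2^(-7) + 2^(-7) + 2^(-9) + 2^(-9)
= 0.5 + 0.5 + 0.5 + 0.0625 + 0.0078125 + 0.0078125 + 0.001953125 + 0.001953125
= 1.5820
Since 1.5820 > 1, prefix-free code does not exist


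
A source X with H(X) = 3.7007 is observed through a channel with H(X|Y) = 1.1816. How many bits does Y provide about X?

I(X;Y) = H(X) - H(X|Y)
I(X;Y) = 3.7007 - 1.1816 = 2.5191 bits


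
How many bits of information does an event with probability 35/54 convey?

Information content I(x) = -log₂(p(x))
I = -log₂(35/54) = -log₂(0.6481)
I = 0.6256 bits


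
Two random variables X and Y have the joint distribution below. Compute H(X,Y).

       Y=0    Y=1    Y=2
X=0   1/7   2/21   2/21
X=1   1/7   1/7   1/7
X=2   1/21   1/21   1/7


H(X,Y) = -Σ p(x,y) log₂ p(x,y)
  p(0,0)=1/7: -0.1429 × log₂(0.1429) = 0.4011
  p(0,1)=2/21: -0.0952 × log₂(0.0952) = 0.3231
  p(0,2)=2/21: -0.0952 × log₂(0.0952) = 0.3231
  p(1,0)=1/7: -0.1429 × log₂(0.1429) = 0.4011
  p(1,1)=1/7: -0.1429 × log₂(0.1429) = 0.4011
  p(1,2)=1/7: -0.1429 × log₂(0.1429) = 0.4011
  p(2,0)=1/21: -0.0476 × log₂(0.0476) = 0.2092
  p(2,1)=1/21: -0.0476 × log₂(0.0476) = 0.2092
  p(2,2)=1/7: -0.1429 × log₂(0.1429) = 0.4011
H(X,Y) = 3.0697 bits


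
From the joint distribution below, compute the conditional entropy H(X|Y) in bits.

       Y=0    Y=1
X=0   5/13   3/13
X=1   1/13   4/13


H(X|Y) = Σ_y p(y) H(X|Y=y)
  p(Y=0) = 6/13, H(X|Y=0) = 0.6500
  p(Y=1) = 7/13, H(X|Y=1) = 0.9852
H(X|Y) = 0.4615×0.6500 + 0.5385×0.9852 = 0.8305 bits


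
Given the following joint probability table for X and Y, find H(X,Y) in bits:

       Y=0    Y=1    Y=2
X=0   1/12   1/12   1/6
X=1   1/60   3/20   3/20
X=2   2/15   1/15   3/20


H(X,Y) = -Σ p(x,y) log₂ p(x,y)
  p(0,0)=1/12: -0.0833 × log₂(0.0833) = 0.2987
  p(0,1)=1/12: -0.0833 × log₂(0.0833) = 0.2987
  p(0,2)=1/6: -0.1667 × log₂(0.1667) = 0.4308
  p(1,0)=1/60: -0.0167 × log₂(0.0167) = 0.0984
  p(1,1)=3/20: -0.1500 × log₂(0.1500) = 0.4105
  p(1,2)=3/20: -0.1500 × log₂(0.1500) = 0.4105
  p(2,0)=2/15: -0.1333 × log₂(0.1333) = 0.3876
  p(2,1)=1/15: -0.0667 × log₂(0.0667) = 0.2605
  p(2,2)=3/20: -0.1500 × log₂(0.1500) = 0.4105
H(X,Y) = 3.0064 bits


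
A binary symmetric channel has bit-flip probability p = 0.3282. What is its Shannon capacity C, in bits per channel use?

For BSC with error probability p:
C = 1 - H(p) where H(p) is binary entropy
H(0.3282) = -0.3282 × log₂(0.3282) - 0.6718 × log₂(0.6718)
H(p) = 0.9131
C = 1 - 0.9131 = 0.0869 bits/use


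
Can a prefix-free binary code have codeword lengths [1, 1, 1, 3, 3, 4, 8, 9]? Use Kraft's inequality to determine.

Kraft inequality: Σ 2^(-l_i) ≤ 1 for prefix-free code
Calculating: 2^(-1) + 2^(-1) + 2^(-1) + 2^(-3) + 2^(-3) + 2^(-4) + 2^(-8) + 2^(-9)
= 0.5 + 0.5 + 0.5 + 0.125 + 0.125 + 0.0625 + 0.00390625 + 0.001953125
= 1.8184
Since 1.8184 > 1, prefix-free code does not exist


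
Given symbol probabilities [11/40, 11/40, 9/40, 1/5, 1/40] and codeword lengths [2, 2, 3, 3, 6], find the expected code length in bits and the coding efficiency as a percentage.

Average length L = Σ p_i × l_i = 2.5250 bits
Entropy H = 2.1060 bits
Efficiency η = H/L × 100% = 83.41%


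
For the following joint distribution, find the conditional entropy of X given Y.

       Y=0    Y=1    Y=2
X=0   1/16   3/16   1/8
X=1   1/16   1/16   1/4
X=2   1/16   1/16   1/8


H(X|Y) = Σ_y p(y) H(X|Y=y)
  p(Y=0) = 3/16, H(X|Y=0) = 1.5850
  p(Y=1) = 5/16, H(X|Y=1) = 1.3710
  p(Y=2) = 1/2, H(X|Y=2) = 1.5000
H(X|Y) = 0.1875×1.5850 + 0.3125×1.3710 + 0.5000×1.5000 = 1.4756 bits


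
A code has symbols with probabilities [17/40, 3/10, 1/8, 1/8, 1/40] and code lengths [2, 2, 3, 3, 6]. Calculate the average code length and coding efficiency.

Average length L = Σ p_i × l_i = 2.3500 bits
Entropy H = 1.9288 bits
Efficiency η = H/L × 100% = 82.08%


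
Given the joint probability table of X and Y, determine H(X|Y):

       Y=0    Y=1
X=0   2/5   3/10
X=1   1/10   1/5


H(X|Y) = Σ_y p(y) H(X|Y=y)
  p(Y=0) = 1/2, H(X|Y=0) = 0.7219
  p(Y=1) = 1/2, H(X|Y=1) = 0.9710
H(X|Y) = 0.5000×0.7219 + 0.5000×0.9710 = 0.8464 bits


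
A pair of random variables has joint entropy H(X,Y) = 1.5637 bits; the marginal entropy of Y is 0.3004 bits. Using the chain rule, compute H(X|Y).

Chain rule: H(X,Y) = H(X|Y) + H(Y)
H(X|Y) = H(X,Y) - H(Y) = 1.5637 - 0.3004 = 1.2633 bits


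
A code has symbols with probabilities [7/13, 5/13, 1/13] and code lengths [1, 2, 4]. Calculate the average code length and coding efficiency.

Average length L = Σ p_i × l_i = 1.6154 bits
Entropy H = 1.2957 bits
Efficiency η = H/L × 100% = 80.21%


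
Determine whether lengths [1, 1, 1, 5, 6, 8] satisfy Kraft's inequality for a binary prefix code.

Kraft inequality: Σ 2^(-l_i) ≤ 1 for prefix-free code
Calculating: 2^(-1) + 2^(-1) + 2^(-1) + 2^(-5) + 2^(-6) + 2^(-8)
= 0.5 + 0.5 + 0.5 + 0.03125 + 0.015625 + 0.00390625
= 1.5508
Since 1.5508 > 1, prefix-free code does not exist


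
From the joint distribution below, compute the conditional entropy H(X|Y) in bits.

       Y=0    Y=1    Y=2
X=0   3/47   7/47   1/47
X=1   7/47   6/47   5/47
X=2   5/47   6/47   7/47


H(X|Y) = Σ_y p(y) H(X|Y=y)
  p(Y=0) = 15/47, H(X|Y=0) = 1.5058
  p(Y=1) = 19/47, H(X|Y=1) = 1.5810
  p(Y=2) = 13/47, H(X|Y=2) = 1.2957
H(X|Y) = 0.3191×1.5058 + 0.4043×1.5810 + 0.2766×1.2957 = 1.4781 bits


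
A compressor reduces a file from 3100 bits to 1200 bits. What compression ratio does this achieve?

Compression ratio = Original / Compressed
= 3100 / 1200 = 2.58:1


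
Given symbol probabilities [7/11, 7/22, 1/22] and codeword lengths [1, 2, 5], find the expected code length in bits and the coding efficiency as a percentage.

Average length L = Σ p_i × l_i = 1.5000 bits
Entropy H = 1.1433 bits
Efficiency η = H/L × 100% = 76.22%


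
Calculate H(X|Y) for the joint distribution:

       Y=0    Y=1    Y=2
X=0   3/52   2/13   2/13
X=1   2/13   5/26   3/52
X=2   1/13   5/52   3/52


H(X|Y) = Σ_y p(y) H(X|Y=y)
  p(Y=0) = 15/52, H(X|Y=0) = 1.4566
  p(Y=1) = 23/52, H(X|Y=1) = 1.5310
  p(Y=2) = 7/26, H(X|Y=2) = 1.4138
H(X|Y) = 0.2885×1.4566 + 0.4423×1.5310 + 0.2692×1.4138 = 1.4780 bits


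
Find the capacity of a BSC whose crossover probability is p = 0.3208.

For BSC with error probability p:
C = 1 - H(p) where H(p) is binary entropy
H(0.3208) = -0.3208 × log₂(0.3208) - 0.6792 × log₂(0.6792)
H(p) = 0.9052
C = 1 - 0.9052 = 0.0948 bits/use


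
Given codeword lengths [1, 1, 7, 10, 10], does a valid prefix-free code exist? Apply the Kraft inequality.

Kraft inequality: Σ 2^(-l_i) ≤ 1 for prefix-free code
Calculating: 2^(-1) + 2^(-1) + 2^(-7) + 2^(-10) + 2^(-10)
= 0.5 + 0.5 + 0.0078125 + 0.0009765625 + 0.0009765625
= 1.0098
Since 1.0098 > 1, prefix-free code does not exist


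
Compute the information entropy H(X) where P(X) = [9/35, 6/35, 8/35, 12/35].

H(X) = -Σ p(x) log₂ p(x)
  -9/35 × log₂(9/35) = 0.5038
  -6/35 × log₂(6/35) = 0.4362
  -8/35 × log₂(8/35) = 0.4867
  -12/35 × log₂(12/35) = 0.5295
H(X) = 1.9562 bits


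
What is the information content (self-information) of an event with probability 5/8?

Information content I(x) = -log₂(p(x))
I = -log₂(5/8) = -log₂(0.6250)
I = 0.6781 bits


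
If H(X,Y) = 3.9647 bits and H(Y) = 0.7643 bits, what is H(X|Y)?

Chain rule: H(X,Y) = H(X|Y) + H(Y)
H(X|Y) = H(X,Y) - H(Y) = 3.9647 - 0.7643 = 3.2004 bits


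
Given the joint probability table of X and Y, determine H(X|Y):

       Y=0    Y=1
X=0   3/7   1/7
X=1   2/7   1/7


H(X|Y) = Σ_y p(y) H(X|Y=y)
  p(Y=0) = 5/7, H(X|Y=0) = 0.9710
  p(Y=1) = 2/7, H(X|Y=1) = 1.0000
H(X|Y) = 0.7143×0.9710 + 0.2857×1.0000 = 0.9793 bits


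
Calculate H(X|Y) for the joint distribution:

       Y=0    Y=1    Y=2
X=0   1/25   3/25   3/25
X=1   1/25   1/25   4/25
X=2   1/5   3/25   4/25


H(X|Y) = Σ_y p(y) H(X|Y=y)
  p(Y=0) = 7/25, H(X|Y=0) = 1.1488
  p(Y=1) = 7/25, H(X|Y=1) = 1.4488
  p(Y=2) = 11/25, H(X|Y=2) = 1.5726
H(X|Y) = 0.2800×1.1488 + 0.2800×1.4488 + 0.4400×1.5726 = 1.4193 bits


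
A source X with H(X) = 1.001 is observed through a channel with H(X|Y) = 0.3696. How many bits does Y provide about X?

I(X;Y) = H(X) - H(X|Y)
I(X;Y) = 1.001 - 0.3696 = 0.6314 bits


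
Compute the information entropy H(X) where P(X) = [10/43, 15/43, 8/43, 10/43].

H(X) = -Σ p(x) log₂ p(x)
  -10/43 × log₂(10/43) = 0.4894
  -15/43 × log₂(15/43) = 0.5300
  -8/43 × log₂(8/43) = 0.4514
  -10/43 × log₂(10/43) = 0.4894
H(X) = 1.9602 bits


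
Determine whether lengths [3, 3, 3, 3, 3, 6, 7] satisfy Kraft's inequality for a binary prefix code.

Kraft inequality: Σ 2^(-l_i) ≤ 1 for prefix-free code
Calculating: 2^(-3) + 2^(-3) + 2^(-3) + 2^(-3) + 2^(-3) + 2^(-6) + 2^(-7)
= 0.125 + 0.125 + 0.125 + 0.125 + 0.125 + 0.015625 + 0.0078125
= 0.6484
Since 0.6484 ≤ 1, prefix-free code exists


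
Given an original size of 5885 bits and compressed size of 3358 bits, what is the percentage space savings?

Space savings = (1 - Compressed/Original) × 100%
= (1 - 3358/5885) × 100%
= 42.94%


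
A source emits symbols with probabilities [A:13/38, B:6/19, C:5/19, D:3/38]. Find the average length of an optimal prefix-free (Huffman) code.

Huffman tree construction:
Combine smallest probabilities repeatedly
Resulting codes:
  A: 11 (length 2)
  B: 10 (length 2)
  C: 01 (length 2)
  D: 00 (length 2)
Average length = Σ p(s) × length(s) = 2.0000 bits


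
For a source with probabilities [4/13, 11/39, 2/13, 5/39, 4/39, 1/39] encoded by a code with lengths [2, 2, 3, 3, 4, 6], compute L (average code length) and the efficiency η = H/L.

Average length L = Σ p_i × l_i = 2.5897 bits
Entropy H = 2.3061 bits
Efficiency η = H/L × 100% = 89.05%


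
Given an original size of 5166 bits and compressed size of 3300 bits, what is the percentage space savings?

Space savings = (1 - Compressed/Original) × 100%
= (1 - 3300/5166) × 100%
= 36.12%


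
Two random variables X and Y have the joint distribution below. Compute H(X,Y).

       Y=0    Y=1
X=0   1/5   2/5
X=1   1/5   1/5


H(X,Y) = -Σ p(x,y) log₂ p(x,y)
  p(0,0)=1/5: -0.2000 × log₂(0.2000) = 0.4644
  p(0,1)=2/5: -0.4000 × log₂(0.4000) = 0.5288
  p(1,0)=1/5: -0.2000 × log₂(0.2000) = 0.4644
  p(1,1)=1/5: -0.2000 × log₂(0.2000) = 0.4644
H(X,Y) = 1.9219 bits


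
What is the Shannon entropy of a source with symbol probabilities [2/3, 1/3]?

H(X) = -Σ p(x) log₂ p(x)
  -2/3 × log₂(2/3) = 0.3900
  -1/3 × log₂(1/3) = 0.5283
H(X) = 0.9183 bits


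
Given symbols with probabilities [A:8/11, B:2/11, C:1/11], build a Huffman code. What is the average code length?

Huffman tree construction:
Combine smallest probabilities repeatedly
Resulting codes:
  A: 1 (length 1)
  B: 01 (length 2)
  C: 00 (length 2)
Average length = Σ p(s) × length(s) = 1.2727 bits


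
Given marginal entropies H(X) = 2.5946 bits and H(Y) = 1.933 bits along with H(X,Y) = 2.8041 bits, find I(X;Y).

I(X;Y) = H(X) + H(Y) - H(X,Y)
I(X;Y) = 2.5946 + 1.933 - 2.8041 = 1.7235 bits


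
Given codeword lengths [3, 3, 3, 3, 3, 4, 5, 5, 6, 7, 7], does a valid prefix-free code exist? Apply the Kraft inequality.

Kraft inequality: Σ 2^(-l_i) ≤ 1 for prefix-free code
Calculating: 2^(-3) + 2^(-3) + 2^(-3) + 2^(-3) + 2^(-3) + 2^(-4) + 2^(-5) + 2^(-5) + 2^(-6) + 2^(-7) + 2^(-7)
= 0.125 + 0.125 + 0.125 + 0.125 + 0.125 + 0.0625 + 0.03125 + 0.03125 + 0.015625 + 0.0078125 + 0.0078125
= 0.7812
Since 0.7812 ≤ 1, prefix-free code exists


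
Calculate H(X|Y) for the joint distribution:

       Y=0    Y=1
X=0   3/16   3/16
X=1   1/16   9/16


H(X|Y) = Σ_y p(y) H(X|Y=y)
  p(Y=0) = 1/4, H(X|Y=0) = 0.8113
  p(Y=1) = 3/4, H(X|Y=1) = 0.8113
H(X|Y) = 0.2500×0.8113 + 0.7500×0.8113 = 0.8113 bits


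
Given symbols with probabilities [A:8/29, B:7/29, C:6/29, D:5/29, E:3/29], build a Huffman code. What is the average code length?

Huffman tree construction:
Combine smallest probabilities repeatedly
Resulting codes:
  A: 10 (length 2)
  B: 01 (length 2)
  C: 00 (length 2)
  D: 111 (length 3)
  E: 110 (length 3)
Average length = Σ p(s) × length(s) = 2.2759 bits


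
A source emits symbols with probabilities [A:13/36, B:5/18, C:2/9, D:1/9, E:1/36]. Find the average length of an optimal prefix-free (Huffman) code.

Huffman tree construction:
Combine smallest probabilities repeatedly
Resulting codes:
  A: 11 (length 2)
  B: 10 (length 2)
  C: 01 (length 2)
  D: 001 (length 3)
  E: 000 (length 3)
Average length = Σ p(s) × length(s) = 2.1389 bits


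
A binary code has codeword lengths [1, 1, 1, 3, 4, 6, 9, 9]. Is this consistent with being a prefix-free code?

Kraft inequality: Σ 2^(-l_i) ≤ 1 for prefix-free code
Calculating: 2^(-1) + 2^(-1) + 2^(-1) + 2^(-3) + 2^(-4) + 2^(-6) + 2^(-9) + 2^(-9)
= 0.5 + 0.5 + 0.5 + 0.125 + 0.0625 + 0.015625 + 0.001953125 + 0.001953125
= 1.7070
Since 1.7070 > 1, prefix-free code does not exist


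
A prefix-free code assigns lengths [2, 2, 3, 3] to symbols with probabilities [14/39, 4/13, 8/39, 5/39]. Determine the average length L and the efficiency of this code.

Average length L = Σ p_i × l_i = 2.3333 bits
Entropy H = 1.9025 bits
Efficiency η = H/L × 100% = 81.54%


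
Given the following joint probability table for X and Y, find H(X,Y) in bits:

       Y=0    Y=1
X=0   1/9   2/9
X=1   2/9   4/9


H(X,Y) = -Σ p(x,y) log₂ p(x,y)
  p(0,0)=1/9: -0.1111 × log₂(0.1111) = 0.3522
  p(0,1)=2/9: -0.2222 × log₂(0.2222) = 0.4822
  p(1,0)=2/9: -0.2222 × log₂(0.2222) = 0.4822
  p(1,1)=4/9: -0.4444 × log₂(0.4444) = 0.5200
H(X,Y) = 1.8366 bits


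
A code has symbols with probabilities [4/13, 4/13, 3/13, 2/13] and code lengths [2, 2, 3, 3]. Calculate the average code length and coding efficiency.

Average length L = Σ p_i × l_i = 2.3846 bits
Entropy H = 1.9501 bits
Efficiency η = H/L × 100% = 81.78%


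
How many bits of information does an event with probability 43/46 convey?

Information content I(x) = -log₂(p(x))
I = -log₂(43/46) = -log₂(0.9348)
I = 0.0973 bits


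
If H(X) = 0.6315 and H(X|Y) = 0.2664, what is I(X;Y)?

I(X;Y) = H(X) - H(X|Y)
I(X;Y) = 0.6315 - 0.2664 = 0.3651 bits


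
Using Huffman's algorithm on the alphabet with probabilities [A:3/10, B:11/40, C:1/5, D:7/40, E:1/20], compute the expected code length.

Huffman tree construction:
Combine smallest probabilities repeatedly
Resulting codes:
  A: 11 (length 2)
  B: 10 (length 2)
  C: 00 (length 2)
  D: 011 (length 3)
  E: 010 (length 3)
Average length = Σ p(s) × length(s) = 2.2250 bits


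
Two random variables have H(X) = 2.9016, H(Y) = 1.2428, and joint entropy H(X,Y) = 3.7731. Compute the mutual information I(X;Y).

I(X;Y) = H(X) + H(Y) - H(X,Y)
I(X;Y) = 2.9016 + 1.2428 - 3.7731 = 0.3713 bits


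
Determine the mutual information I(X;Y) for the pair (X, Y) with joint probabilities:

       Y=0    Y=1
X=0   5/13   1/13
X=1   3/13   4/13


H(X) = 0.9957, H(Y) = 0.9612, H(X,Y) = 1.8262
I(X;Y) = H(X) + H(Y) - H(X,Y) = 0.1307 bits


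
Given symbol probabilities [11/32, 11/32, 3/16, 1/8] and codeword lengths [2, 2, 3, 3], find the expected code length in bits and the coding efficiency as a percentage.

Average length L = Σ p_i × l_i = 2.3125 bits
Entropy H = 1.8870 bits
Efficiency η = H/L × 100% = 81.60%


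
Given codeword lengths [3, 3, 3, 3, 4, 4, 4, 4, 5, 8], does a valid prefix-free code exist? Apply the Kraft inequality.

Kraft inequality: Σ 2^(-l_i) ≤ 1 for prefix-free code
Calculating: 2^(-3) + 2^(-3) + 2^(-3) + 2^(-3) + 2^(-4) + 2^(-4) + 2^(-4) + 2^(-4) + 2^(-5) + 2^(-8)
= 0.125 + 0.125 + 0.125 + 0.125 + 0.0625 + 0.0625 + 0.0625 + 0.0625 + 0.03125 + 0.00390625
= 0.7852
Since 0.7852 ≤ 1, prefix-free code exists


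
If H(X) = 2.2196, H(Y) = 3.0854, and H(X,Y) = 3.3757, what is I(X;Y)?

I(X;Y) = H(X) + H(Y) - H(X,Y)
I(X;Y) = 2.2196 + 3.0854 - 3.3757 = 1.9293 bits


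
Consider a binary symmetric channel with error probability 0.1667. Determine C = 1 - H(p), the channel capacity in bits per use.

For BSC with error probability p:
C = 1 - H(p) where H(p) is binary entropy
H(0.1667) = -0.1667 × log₂(0.1667) - 0.8333 × log₂(0.8333)
H(p) = 0.6501
C = 1 - 0.6501 = 0.3499 bits/use


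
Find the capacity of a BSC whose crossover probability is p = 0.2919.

For BSC with error probability p:
C = 1 - H(p) where H(p) is binary entropy
H(0.2919) = -0.2919 × log₂(0.2919) - 0.7081 × log₂(0.7081)
H(p) = 0.8712
C = 1 - 0.8712 = 0.1288 bits/use


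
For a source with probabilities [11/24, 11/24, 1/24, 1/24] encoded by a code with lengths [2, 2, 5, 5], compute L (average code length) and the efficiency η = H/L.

Average length L = Σ p_i × l_i = 2.2500 bits
Entropy H = 1.4138 bits
Efficiency η = H/L × 100% = 62.84%


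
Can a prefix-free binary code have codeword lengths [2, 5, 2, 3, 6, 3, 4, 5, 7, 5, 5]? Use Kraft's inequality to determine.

Kraft inequality: Σ 2^(-l_i) ≤ 1 for prefix-free code
Calculating: 2^(-2) + 2^(-5) + 2^(-2) + 2^(-3) + 2^(-6) + 2^(-3) + 2^(-4) + 2^(-5) + 2^(-7) + 2^(-5) + 2^(-5)
= 0.25 + 0.03125 + 0.25 + 0.125 + 0.015625 + 0.125 + 0.0625 + 0.03125 + 0.0078125 + 0.03125 + 0.03125
= 0.9609
Since 0.9609 ≤ 1, prefix-free code exists


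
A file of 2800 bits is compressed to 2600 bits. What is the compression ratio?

Compression ratio = Original / Compressed
= 2800 / 2600 = 1.08:1


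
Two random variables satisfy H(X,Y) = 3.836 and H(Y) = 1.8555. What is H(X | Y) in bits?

Chain rule: H(X,Y) = H(X|Y) + H(Y)
H(X|Y) = H(X,Y) - H(Y) = 3.836 - 1.8555 = 1.9805 bits


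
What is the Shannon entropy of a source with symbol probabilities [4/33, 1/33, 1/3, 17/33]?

H(X) = -Σ p(x) log₂ p(x)
  -4/33 × log₂(4/33) = 0.3690
  -1/33 × log₂(1/33) = 0.1529
  -1/3 × log₂(1/3) = 0.5283
  -17/33 × log₂(17/33) = 0.4930
H(X) = 1.5432 bits


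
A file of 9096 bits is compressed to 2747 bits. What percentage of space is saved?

Space savings = (1 - Compressed/Original) × 100%
= (1 - 2747/9096) × 100%
= 69.80%


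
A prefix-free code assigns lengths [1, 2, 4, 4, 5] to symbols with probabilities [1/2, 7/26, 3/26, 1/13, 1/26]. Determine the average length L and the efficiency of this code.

Average length L = Σ p_i × l_i = 2.0000 bits
Entropy H = 1.8346 bits
Efficiency η = H/L × 100% = 91.73%


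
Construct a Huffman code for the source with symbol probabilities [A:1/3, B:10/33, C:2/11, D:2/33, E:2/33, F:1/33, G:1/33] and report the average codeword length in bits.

Huffman tree construction:
Combine smallest probabilities repeatedly
Resulting codes:
  A: 11 (length 2)
  B: 10 (length 2)
  C: 00 (length 2)
  D: 0110 (length 4)
  E: 0111 (length 4)
  F: 0100 (length 4)
  G: 0101 (length 4)
Average length = Σ p(s) × length(s) = 2.3636 bits


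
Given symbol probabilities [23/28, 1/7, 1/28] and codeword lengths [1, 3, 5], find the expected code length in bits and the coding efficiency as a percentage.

Average length L = Σ p_i × l_i = 1.4286 bits
Entropy H = 0.8059 bits
Efficiency η = H/L × 100% = 56.41%


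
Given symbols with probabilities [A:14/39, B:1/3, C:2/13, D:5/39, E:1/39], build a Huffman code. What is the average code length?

Huffman tree construction:
Combine smallest probabilities repeatedly
Resulting codes:
  A: 0 (length 1)
  B: 11 (length 2)
  C: 100 (length 3)
  D: 1011 (length 4)
  E: 1010 (length 4)
Average length = Σ p(s) × length(s) = 2.1026 bits


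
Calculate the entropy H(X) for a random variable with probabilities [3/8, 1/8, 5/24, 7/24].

H(X) = -Σ p(x) log₂ p(x)
  -3/8 × log₂(3/8) = 0.5306
  -1/8 × log₂(1/8) = 0.3750
  -5/24 × log₂(5/24) = 0.4715
  -7/24 × log₂(7/24) = 0.5185
H(X) = 1.8956 bits


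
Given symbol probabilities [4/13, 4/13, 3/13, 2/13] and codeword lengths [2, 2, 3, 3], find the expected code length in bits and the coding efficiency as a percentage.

Average length L = Σ p_i × l_i = 2.3846 bits
Entropy H = 1.9501 bits
Efficiency η = H/L × 100% = 81.78%


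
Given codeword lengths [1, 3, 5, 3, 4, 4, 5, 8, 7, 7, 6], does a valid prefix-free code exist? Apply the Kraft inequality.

Kraft inequality: Σ 2^(-l_i) ≤ 1 for prefix-free code
Calculating: 2^(-1) + 2^(-3) + 2^(-5) + 2^(-3) + 2^(-4) + 2^(-4) + 2^(-5) + 2^(-8) + 2^(-7) + 2^(-7) + 2^(-6)
= 0.5 + 0.125 + 0.03125 + 0.125 + 0.0625 + 0.0625 + 0.03125 + 0.00390625 + 0.0078125 + 0.0078125 + 0.015625
= 0.9727
Since 0.9727 ≤ 1, prefix-free code exists


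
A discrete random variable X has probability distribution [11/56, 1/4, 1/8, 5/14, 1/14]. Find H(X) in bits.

H(X) = -Σ p(x) log₂ p(x)
  -11/56 × log₂(11/56) = 0.4612
  -1/4 × log₂(1/4) = 0.5000
  -1/8 × log₂(1/8) = 0.3750
  -5/14 × log₂(5/14) = 0.5305
  -1/14 × log₂(1/14) = 0.2720
H(X) = 2.1387 bits


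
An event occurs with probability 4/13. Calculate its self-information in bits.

Information content I(x) = -log₂(p(x))
I = -log₂(4/13) = -log₂(0.3077)
I = 1.7004 bits


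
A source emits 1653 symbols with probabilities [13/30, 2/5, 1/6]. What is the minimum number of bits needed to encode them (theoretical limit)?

Entropy H = 1.4824 bits/symbol
Minimum bits = H × n = 1.4824 × 1653
= 2450.40 bits


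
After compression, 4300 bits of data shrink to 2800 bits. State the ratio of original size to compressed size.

Compression ratio = Original / Compressed
= 4300 / 2800 = 1.54:1


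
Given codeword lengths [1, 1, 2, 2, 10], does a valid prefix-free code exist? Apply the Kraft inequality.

Kraft inequality: Σ 2^(-l_i) ≤ 1 for prefix-free code
Calculating: 2^(-1) + 2^(-1) + 2^(-2) + 2^(-2) + 2^(-10)
= 0.5 + 0.5 + 0.25 + 0.25 + 0.0009765625
= 1.5010
Since 1.5010 > 1, prefix-free code does not exist


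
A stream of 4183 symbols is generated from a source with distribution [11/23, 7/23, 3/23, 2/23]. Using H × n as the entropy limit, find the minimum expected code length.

Entropy H = 1.7209 bits/symbol
Minimum bits = H × n = 1.7209 × 4183
= 7198.73 bits


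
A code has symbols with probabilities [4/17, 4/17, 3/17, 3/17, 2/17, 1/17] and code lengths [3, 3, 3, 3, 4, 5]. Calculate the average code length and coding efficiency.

Average length L = Σ p_i × l_i = 3.2353 bits
Entropy H = 2.4692 bits
Efficiency η = H/L × 100% = 76.32%


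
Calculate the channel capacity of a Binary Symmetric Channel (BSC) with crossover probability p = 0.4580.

For BSC with error probability p:
C = 1 - H(p) where H(p) is binary entropy
H(0.4580) = -0.4580 × log₂(0.4580) - 0.5420 × log₂(0.5420)
H(p) = 0.9949
C = 1 - 0.9949 = 0.0051 bits/use


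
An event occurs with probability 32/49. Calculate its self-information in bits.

Information content I(x) = -log₂(p(x))
I = -log₂(32/49) = -log₂(0.6531)
I = 0.6147 bits


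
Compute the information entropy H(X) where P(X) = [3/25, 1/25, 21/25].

H(X) = -Σ p(x) log₂ p(x)
  -3/25 × log₂(3/25) = 0.3671
  -1/25 × log₂(1/25) = 0.1858
  -21/25 × log₂(21/25) = 0.2113
H(X) = 0.7641 bits


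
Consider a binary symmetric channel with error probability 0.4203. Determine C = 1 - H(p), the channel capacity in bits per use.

For BSC with error probability p:
C = 1 - H(p) where H(p) is binary entropy
H(0.4203) = -0.4203 × log₂(0.4203) - 0.5797 × log₂(0.5797)
H(p) = 0.9816
C = 1 - 0.9816 = 0.0184 bits/use


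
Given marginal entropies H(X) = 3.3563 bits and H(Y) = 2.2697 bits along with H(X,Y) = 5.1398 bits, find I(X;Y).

I(X;Y) = H(X) + H(Y) - H(X,Y)
I(X;Y) = 3.3563 + 2.2697 - 5.1398 = 0.4862 bits


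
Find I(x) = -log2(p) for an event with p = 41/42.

Information content I(x) = -log₂(p(x))
I = -log₂(41/42) = -log₂(0.9762)
I = 0.0348 bits


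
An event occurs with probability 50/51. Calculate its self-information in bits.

Information content I(x) = -log₂(p(x))
I = -log₂(50/51) = -log₂(0.9804)
I = 0.0286 bits


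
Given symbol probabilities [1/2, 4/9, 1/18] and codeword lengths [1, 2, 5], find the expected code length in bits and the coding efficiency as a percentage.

Average length L = Σ p_i × l_i = 1.6667 bits
Entropy H = 1.2516 bits
Efficiency η = H/L × 100% = 75.10%


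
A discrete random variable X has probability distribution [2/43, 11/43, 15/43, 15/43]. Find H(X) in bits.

H(X) = -Σ p(x) log₂ p(x)
  -2/43 × log₂(2/43) = 0.2059
  -11/43 × log₂(11/43) = 0.5031
  -15/43 × log₂(15/43) = 0.5300
  -15/43 × log₂(15/43) = 0.5300
H(X) = 1.7690 bits


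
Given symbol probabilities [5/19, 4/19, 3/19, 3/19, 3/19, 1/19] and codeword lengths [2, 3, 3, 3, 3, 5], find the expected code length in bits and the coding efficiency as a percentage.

Average length L = Σ p_i × l_i = 2.8421 bits
Entropy H = 2.4651 bits
Efficiency η = H/L × 100% = 86.73%


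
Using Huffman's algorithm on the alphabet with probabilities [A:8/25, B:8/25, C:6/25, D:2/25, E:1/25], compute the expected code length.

Huffman tree construction:
Combine smallest probabilities repeatedly
Resulting codes:
  A: 10 (length 2)
  B: 11 (length 2)
  C: 01 (length 2)
  D: 001 (length 3)
  E: 000 (length 3)
Average length = Σ p(s) × length(s) = 2.1200 bits


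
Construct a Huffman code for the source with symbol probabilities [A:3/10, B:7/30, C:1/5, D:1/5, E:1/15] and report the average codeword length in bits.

Huffman tree construction:
Combine smallest probabilities repeatedly
Resulting codes:
  A: 11 (length 2)
  B: 01 (length 2)
  C: 101 (length 3)
  D: 00 (length 2)
  E: 100 (length 3)
Average length = Σ p(s) × length(s) = 2.2667 bits


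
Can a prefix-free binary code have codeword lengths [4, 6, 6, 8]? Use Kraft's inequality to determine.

Kraft inequality: Σ 2^(-l_i) ≤ 1 for prefix-free code
Calculating: 2^(-4) + 2^(-6) + 2^(-6) + 2^(-8)
= 0.0625 + 0.015625 + 0.015625 + 0.00390625
= 0.0977
Since 0.0977 ≤ 1, prefix-free code exists


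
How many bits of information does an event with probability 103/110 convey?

Information content I(x) = -log₂(p(x))
I = -log₂(103/110) = -log₂(0.9364)
I = 0.0949 bits


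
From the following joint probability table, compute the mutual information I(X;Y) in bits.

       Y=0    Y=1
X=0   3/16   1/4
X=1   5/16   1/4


H(X) = 0.9887, H(Y) = 1.0000, H(X,Y) = 1.9772
I(X;Y) = H(X) + H(Y) - H(X,Y) = 0.0115 bits


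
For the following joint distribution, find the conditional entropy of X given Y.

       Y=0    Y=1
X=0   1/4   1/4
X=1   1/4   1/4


H(X|Y) = Σ_y p(y) H(X|Y=y)
  p(Y=0) = 1/2, H(X|Y=0) = 1.0000
  p(Y=1) = 1/2, H(X|Y=1) = 1.0000
H(X|Y) = 0.5000×1.0000 + 0.5000×1.0000 = 1.0000 bits


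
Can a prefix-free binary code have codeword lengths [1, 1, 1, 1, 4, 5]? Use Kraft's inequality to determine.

Kraft inequality: Σ 2^(-l_i) ≤ 1 for prefix-free code
Calculating: 2^(-1) + 2^(-1) + 2^(-1) + 2^(-1) + 2^(-4) + 2^(-5)
= 0.5 + 0.5 + 0.5 + 0.5 + 0.0625 + 0.03125
= 2.0938
Since 2.0938 > 1, prefix-free code does not exist


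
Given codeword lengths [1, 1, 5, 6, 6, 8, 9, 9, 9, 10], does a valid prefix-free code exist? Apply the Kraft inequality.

Kraft inequality: Σ 2^(-l_i) ≤ 1 for prefix-free code
Calculating: 2^(-1) + 2^(-1) + 2^(-5) + 2^(-6) + 2^(-6) + 2^(-8) + 2^(-9) + 2^(-9) + 2^(-9) + 2^(-10)
= 0.5 + 0.5 + 0.03125 + 0.015625 + 0.015625 + 0.00390625 + 0.001953125 + 0.001953125 + 0.001953125 + 0.0009765625
= 1.0732
Since 1.0732 > 1, prefix-free code does not exist


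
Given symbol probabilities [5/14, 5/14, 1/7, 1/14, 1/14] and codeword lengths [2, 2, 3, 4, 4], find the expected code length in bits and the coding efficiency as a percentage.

Average length L = Σ p_i × l_i = 2.4286 bits
Entropy H = 2.0060 bits
Efficiency η = H/L × 100% = 82.60%


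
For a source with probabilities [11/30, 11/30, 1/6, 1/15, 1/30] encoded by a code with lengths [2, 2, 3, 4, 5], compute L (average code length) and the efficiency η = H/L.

Average length L = Σ p_i × l_i = 2.4000 bits
Entropy H = 1.9163 bits
Efficiency η = H/L × 100% = 79.85%


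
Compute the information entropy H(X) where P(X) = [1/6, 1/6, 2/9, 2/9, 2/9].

H(X) = -Σ p(x) log₂ p(x)
  -1/6 × log₂(1/6) = 0.4308
  -1/6 × log₂(1/6) = 0.4308
  -2/9 × log₂(2/9) = 0.4822
  -2/9 × log₂(2/9) = 0.4822
  -2/9 × log₂(2/9) = 0.4822
H(X) = 2.3083 bits


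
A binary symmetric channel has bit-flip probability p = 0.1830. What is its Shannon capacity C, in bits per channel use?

For BSC with error probability p:
C = 1 - H(p) where H(p) is binary entropy
H(0.1830) = -0.1830 × log₂(0.1830) - 0.8170 × log₂(0.8170)
H(p) = 0.6866
C = 1 - 0.6866 = 0.3134 bits/use


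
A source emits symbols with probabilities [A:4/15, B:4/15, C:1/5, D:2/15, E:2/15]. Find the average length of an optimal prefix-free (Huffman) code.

Huffman tree construction:
Combine smallest probabilities repeatedly
Resulting codes:
  A: 01 (length 2)
  B: 10 (length 2)
  C: 00 (length 2)
  D: 110 (length 3)
  E: 111 (length 3)
Average length = Σ p(s) × length(s) = 2.2667 bits


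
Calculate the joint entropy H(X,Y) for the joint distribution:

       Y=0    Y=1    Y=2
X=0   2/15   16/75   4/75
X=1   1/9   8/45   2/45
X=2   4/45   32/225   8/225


H(X,Y) = -Σ p(x,y) log₂ p(x,y)
  p(0,0)=2/15: -0.1333 × log₂(0.1333) = 0.3876
  p(0,1)=16/75: -0.2133 × log₂(0.2133) = 0.4755
  p(0,2)=4/75: -0.0533 × log₂(0.0533) = 0.2255
  p(1,0)=1/9: -0.1111 × log₂(0.1111) = 0.3522
  p(1,1)=8/45: -0.1778 × log₂(0.1778) = 0.4430
  p(1,2)=2/45: -0.0444 × log₂(0.0444) = 0.1996
  p(2,0)=4/45: -0.0889 × log₂(0.0889) = 0.3104
  p(2,1)=32/225: -0.1422 × log₂(0.1422) = 0.4002
  p(2,2)=8/225: -0.0356 × log₂(0.0356) = 0.1712
H(X,Y) = 2.9652 bits


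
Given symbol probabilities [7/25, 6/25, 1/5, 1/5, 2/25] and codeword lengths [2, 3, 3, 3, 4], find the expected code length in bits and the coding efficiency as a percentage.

Average length L = Σ p_i × l_i = 2.8000 bits
Entropy H = 2.2286 bits
Efficiency η = H/L × 100% = 79.59%


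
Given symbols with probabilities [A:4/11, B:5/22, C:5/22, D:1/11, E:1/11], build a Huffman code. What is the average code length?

Huffman tree construction:
Combine smallest probabilities repeatedly
Resulting codes:
  A: 11 (length 2)
  B: 01 (length 2)
  C: 10 (length 2)
  D: 000 (length 3)
  E: 001 (length 3)
Average length = Σ p(s) × length(s) = 2.1818 bits


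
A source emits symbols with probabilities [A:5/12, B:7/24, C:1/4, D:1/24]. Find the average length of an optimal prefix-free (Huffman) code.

Huffman tree construction:
Combine smallest probabilities repeatedly
Resulting codes:
  A: 0 (length 1)
  B: 10 (length 2)
  C: 111 (length 3)
  D: 110 (length 3)
Average length = Σ p(s) × length(s) = 1.8750 bits


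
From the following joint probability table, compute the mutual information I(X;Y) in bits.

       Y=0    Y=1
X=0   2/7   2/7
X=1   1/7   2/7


H(X) = 0.9852, H(Y) = 0.9852, H(X,Y) = 1.9502
I(X;Y) = H(X) + H(Y) - H(X,Y) = 0.0202 bits


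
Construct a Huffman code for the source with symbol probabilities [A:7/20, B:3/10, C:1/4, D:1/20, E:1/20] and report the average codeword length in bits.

Huffman tree construction:
Combine smallest probabilities repeatedly
Resulting codes:
  A: 11 (length 2)
  B: 10 (length 2)
  C: 01 (length 2)
  D: 000 (length 3)
  E: 001 (length 3)
Average length = Σ p(s) × length(s) = 2.1000 bits


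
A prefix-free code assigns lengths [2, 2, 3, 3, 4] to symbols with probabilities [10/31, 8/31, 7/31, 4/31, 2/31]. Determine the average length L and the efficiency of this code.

Average length L = Σ p_i × l_i = 2.4839 bits
Entropy H = 2.1519 bits
Efficiency η = H/L × 100% = 86.64%


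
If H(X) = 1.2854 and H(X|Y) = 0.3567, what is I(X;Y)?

I(X;Y) = H(X) - H(X|Y)
I(X;Y) = 1.2854 - 0.3567 = 0.9287 bits


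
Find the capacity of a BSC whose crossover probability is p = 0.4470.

For BSC with error probability p:
C = 1 - H(p) where H(p) is binary entropy
H(0.4470) = -0.4470 × log₂(0.4470) - 0.5530 × log₂(0.5530)
H(p) = 0.9919
C = 1 - 0.9919 = 0.0081 bits/use


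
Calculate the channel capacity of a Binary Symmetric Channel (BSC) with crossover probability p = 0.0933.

For BSC with error probability p:
C = 1 - H(p) where H(p) is binary entropy
H(0.0933) = -0.0933 × log₂(0.0933) - 0.9067 × log₂(0.9067)
H(p) = 0.4474
C = 1 - 0.4474 = 0.5526 bits/use


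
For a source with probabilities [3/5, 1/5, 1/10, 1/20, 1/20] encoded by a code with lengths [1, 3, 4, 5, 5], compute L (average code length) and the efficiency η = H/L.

Average length L = Σ p_i × l_i = 2.1000 bits
Entropy H = 1.6710 bits
Efficiency η = H/L × 100% = 79.57%


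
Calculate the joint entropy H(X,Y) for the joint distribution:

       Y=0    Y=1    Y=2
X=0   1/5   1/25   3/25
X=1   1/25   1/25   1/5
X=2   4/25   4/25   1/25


H(X,Y) = -Σ p(x,y) log₂ p(x,y)
  p(0,0)=1/5: -0.2000 × log₂(0.2000) = 0.4644
  p(0,1)=1/25: -0.0400 × log₂(0.0400) = 0.1858
  p(0,2)=3/25: -0.1200 × log₂(0.1200) = 0.3671
  p(1,0)=1/25: -0.0400 × log₂(0.0400) = 0.1858
  p(1,1)=1/25: -0.0400 × log₂(0.0400) = 0.1858
  p(1,2)=1/5: -0.2000 × log₂(0.2000) = 0.4644
  p(2,0)=4/25: -0.1600 × log₂(0.1600) = 0.4230
  p(2,1)=4/25: -0.1600 × log₂(0.1600) = 0.4230
  p(2,2)=1/25: -0.0400 × log₂(0.0400) = 0.1858
H(X,Y) = 2.8849 bits


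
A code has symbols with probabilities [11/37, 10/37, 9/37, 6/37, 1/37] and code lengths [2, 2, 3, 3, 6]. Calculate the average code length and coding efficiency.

Average length L = Σ p_i × l_i = 2.5135 bits
Entropy H = 2.0929 bits
Efficiency η = H/L × 100% = 83.27%


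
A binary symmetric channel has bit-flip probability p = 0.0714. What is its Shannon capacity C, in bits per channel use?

For BSC with error probability p:
C = 1 - H(p) where H(p) is binary entropy
H(0.0714) = -0.0714 × log₂(0.0714) - 0.9286 × log₂(0.9286)
H(p) = 0.3711
C = 1 - 0.3711 = 0.6289 bits/use


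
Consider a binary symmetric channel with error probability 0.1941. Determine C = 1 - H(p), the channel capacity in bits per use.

For BSC with error probability p:
C = 1 - H(p) where H(p) is binary entropy
H(0.1941) = -0.1941 × log₂(0.1941) - 0.8059 × log₂(0.8059)
H(p) = 0.7100
C = 1 - 0.7100 = 0.2900 bits/use


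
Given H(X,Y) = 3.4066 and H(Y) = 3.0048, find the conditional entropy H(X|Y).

Chain rule: H(X,Y) = H(X|Y) + H(Y)
H(X|Y) = H(X,Y) - H(Y) = 3.4066 - 3.0048 = 0.4018 bits


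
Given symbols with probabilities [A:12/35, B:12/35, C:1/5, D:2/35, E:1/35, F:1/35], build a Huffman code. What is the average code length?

Huffman tree construction:
Combine smallest probabilities repeatedly
Resulting codes:
  A: 11 (length 2)
  B: 0 (length 1)
  C: 101 (length 3)
  D: 1000 (length 4)
  E: 10010 (length 5)
  F: 10011 (length 5)
Average length = Σ p(s) × length(s) = 2.1429 bits


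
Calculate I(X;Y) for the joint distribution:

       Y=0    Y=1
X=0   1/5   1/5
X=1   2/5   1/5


H(X) = 0.9710, H(Y) = 0.9710, H(X,Y) = 1.9219
I(X;Y) = H(X) + H(Y) - H(X,Y) = 0.0200 bits
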